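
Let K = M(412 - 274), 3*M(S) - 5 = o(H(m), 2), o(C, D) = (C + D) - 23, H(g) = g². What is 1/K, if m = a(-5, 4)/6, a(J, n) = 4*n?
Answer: -27/80 ≈ -0.33750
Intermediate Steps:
m = 8/3 (m = (4*4)/6 = 16*(⅙) = 8/3 ≈ 2.6667)
o(C, D) = -23 + C + D
M(S) = -80/27 (M(S) = 5/3 + (-23 + (8/3)² + 2)/3 = 5/3 + (-23 + 64/9 + 2)/3 = 5/3 + (⅓)*(-125/9) = 5/3 - 125/27 = -80/27)
K = -80/27 ≈ -2.9630
1/K = 1/(-80/27) = -27/80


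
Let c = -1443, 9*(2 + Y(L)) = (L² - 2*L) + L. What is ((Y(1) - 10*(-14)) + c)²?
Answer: 1703025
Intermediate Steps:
Y(L) = -2 - L/9 + L²/9 (Y(L) = -2 + ((L² - 2*L) + L)/9 = -2 + (L² - L)/9 = -2 + (-L/9 + L²/9) = -2 - L/9 + L²/9)
((Y(1) - 10*(-14)) + c)² = (((-2 - ⅑*1 + (⅑)*1²) - 10*(-14)) - 1443)² = (((-2 - ⅑ + (⅑)*1) + 140) - 1443)² = (((-2 - ⅑ + ⅑) + 140) - 1443)² = ((-2 + 140) - 1443)² = (138 - 1443)² = (-1305)² = 1703025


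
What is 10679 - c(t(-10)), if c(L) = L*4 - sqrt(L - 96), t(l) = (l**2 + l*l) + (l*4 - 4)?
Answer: 10055 + 2*sqrt(15) ≈ 10063.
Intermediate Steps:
t(l) = -4 + 2*l**2 + 4*l (t(l) = (l**2 + l**2) + (4*l - 4) = 2*l**2 + (-4 + 4*l) = -4 + 2*l**2 + 4*l)
c(L) = -sqrt(-96 + L) + 4*L (c(L) = 4*L - sqrt(-96 + L) = -sqrt(-96 + L) + 4*L)
10679 - c(t(-10)) = 10679 - (-sqrt(-96 + (-4 + 2*(-10)**2 + 4*(-10))) + 4*(-4 + 2*(-10)**2 + 4*(-10))) = 10679 - (-sqrt(-96 + (-4 + 2*100 - 40)) + 4*(-4 + 2*100 - 40)) = 10679 - (-sqrt(-96 + (-4 + 200 - 40)) + 4*(-4 + 200 - 40)) = 10679 - (-sqrt(-96 + 156) + 4*156) = 10679 - (-sqrt(60) + 624) = 10679 - (-2*sqrt(15) + 624) = 10679 - (624 - 2*sqrt(15)) = 10679 + (-624 + 2*sqrt(15)) = 10055 + 2*sqrt(15)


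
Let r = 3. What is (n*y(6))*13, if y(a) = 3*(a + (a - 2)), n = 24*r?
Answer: 28080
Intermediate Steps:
n = 72 (n = 24*3 = 72)
y(a) = -6 + 6*a (y(a) = 3*(a + (-2 + a)) = 3*(-2 + 2*a) = -6 + 6*a)
(n*y(6))*13 = (72*(-6 + 6*6))*13 = (72*(-6 + 36))*13 = (72*30)*13 = 2160*13 = 28080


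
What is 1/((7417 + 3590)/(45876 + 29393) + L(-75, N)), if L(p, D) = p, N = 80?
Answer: -75269/5634168 ≈ -0.013359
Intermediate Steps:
1/((7417 + 3590)/(45876 + 29393) + L(-75, N)) = 1/((7417 + 3590)/(45876 + 29393) - 75) = 1/(11007/75269 - 75) = 1/(-5634168/75269) = -75269/5634168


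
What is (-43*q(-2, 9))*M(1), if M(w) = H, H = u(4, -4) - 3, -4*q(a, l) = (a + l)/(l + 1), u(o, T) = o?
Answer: 301/40 ≈ 7.5250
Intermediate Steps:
q(a, l) = -(a + l)/(4*(1 + l)) (q(a, l) = -(a + l)/(4*(l + 1)) = -(a + l)/(4*(1 + l)))
H = 1 (H = 4 - 3 = 1)
M(w) = 1
(-43*q(-2, 9))*M(1) = -43*(-1*(-2) - 1*9)/(4*(1 + 9))*1 = -43*(2 - 9)/(4*10)*1 = -43*(-7)/(4*10)*1 = -43*(-7/40)*1 = (301/40)*1 = 301/40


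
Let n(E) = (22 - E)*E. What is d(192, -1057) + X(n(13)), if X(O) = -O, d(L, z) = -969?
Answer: -1086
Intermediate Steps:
n(E) = E*(22 - E)
d(192, -1057) + X(n(13)) = -969 - 13*(22 - 1*13) = -969 - 13*(22 - 13) = -969 - 13*9 = -969 - 1*117 = -969 - 117 = -1086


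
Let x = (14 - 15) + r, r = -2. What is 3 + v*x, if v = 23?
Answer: -66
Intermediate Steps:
x = -3 (x = (14 - 15) - 2 = -1 - 2 = -3)
3 + v*x = 3 + 23*(-3) = 3 - 69 = -66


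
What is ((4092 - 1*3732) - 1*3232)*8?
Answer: -22976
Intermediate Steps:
((4092 - 1*3732) - 1*3232)*8 = ((4092 - 3732) - 3232)*8 = (360 - 3232)*8 = -2872*8 = -22976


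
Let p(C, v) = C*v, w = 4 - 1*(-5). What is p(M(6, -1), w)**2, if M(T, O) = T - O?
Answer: 3969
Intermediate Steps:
w = 9 (w = 4 + 5 = 9)
p(M(6, -1), w)**2 = ((6 - 1*(-1))*9)**2 = ((6 + 1)*9)**2 = (7*9)**2 = 63**2 = 3969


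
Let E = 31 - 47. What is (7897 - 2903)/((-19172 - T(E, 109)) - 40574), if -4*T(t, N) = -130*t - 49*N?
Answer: -19976/242245 ≈ -0.082462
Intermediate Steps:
E = -16
T(t, N) = 49*N/4 + 65*t/2 (T(t, N) = -(-130*t - 49*N)/4 = 49*N/4 + 65*t/2)
(7897 - 2903)/((-19172 - T(E, 109)) - 40574) = (7897 - 2903)/((-19172 - ((49/4)*109 + (65/2)*(-16))) - 40574) = 4994/((-19172 - (5341/4 - 520)) - 40574) = 4994/((-19172 - 1*3261/4) - 40574) = 4994/((-19172 - 3261/4) - 40574) = 4994/(-79949/4 - 40574) = 4994/(-242245/4) = 4994*(-4/242245) = -19976/242245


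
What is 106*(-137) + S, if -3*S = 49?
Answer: -43615/3 ≈ -14538.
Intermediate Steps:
S = -49/3 (S = -⅓*49 = -49/3 ≈ -16.333)
106*(-137) + S = 106*(-137) - 49/3 = -14522 - 49/3 = -43615/3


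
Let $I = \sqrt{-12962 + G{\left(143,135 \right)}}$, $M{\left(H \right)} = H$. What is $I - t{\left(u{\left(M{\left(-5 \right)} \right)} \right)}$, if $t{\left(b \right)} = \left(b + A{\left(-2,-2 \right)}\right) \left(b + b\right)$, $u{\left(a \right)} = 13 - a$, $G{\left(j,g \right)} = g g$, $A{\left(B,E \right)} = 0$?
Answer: $-648 + \sqrt{5263} \approx -575.45$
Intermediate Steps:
$G{\left(j,g \right)} = g^{2}$
$t{\left(b \right)} = 2 b^{2}$ ($t{\left(b \right)} = \left(b + 0\right) \left(b + b\right) = b 2 b = 2 b^{2}$)
$I = \sqrt{5263}$ ($I = \sqrt{-12962 + 135^{2}} = \sqrt{-12962 + 18225} = \sqrt{5263} \approx 72.547$)
$I - t{\left(u{\left(M{\left(-5 \right)} \right)} \right)} = \sqrt{5263} - 2 \left(13 - -5\right)^{2} = \sqrt{5263} - 2 \left(13 + 5\right)^{2} = \sqrt{5263} - 2 \cdot 18^{2} = \sqrt{5263} - 2 \cdot 324 = \sqrt{5263} - 648 = -648 + \sqrt{5263}$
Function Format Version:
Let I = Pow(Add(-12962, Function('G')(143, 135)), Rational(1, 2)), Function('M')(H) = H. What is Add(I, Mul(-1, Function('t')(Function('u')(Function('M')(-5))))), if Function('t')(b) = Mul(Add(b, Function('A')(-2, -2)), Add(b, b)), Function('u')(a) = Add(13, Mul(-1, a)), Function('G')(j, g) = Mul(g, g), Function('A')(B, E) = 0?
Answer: Add(-648, Pow(5263, Rational(1, 2))) ≈ -575.45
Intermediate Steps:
Function('G')(j, g) = Pow(g, 2)
Function('t')(b) = Mul(2, Pow(b, 2)) (Function('t')(b) = Mul(Add(b, 0), Add(b, b)) = Mul(b, Mul(2, b)) = Mul(2, Pow(b, 2)))
I = Pow(5263, Rational(1, 2)) (I = Pow(Add(-12962, Pow(135, 2)), Rational(1, 2)) = Pow(Add(-12962, 18225), Rational(1, 2)) = Pow(5263, Rational(1, 2)) ≈ 72.547)
Add(I, Mul(-1, Function('t')(Function('u')(Function('M')(-5))))) = Add(Pow(5263, Rational(1, 2)), Mul(-1, Mul(2, Pow(Add(13, Mul(-1, -5)), 2)))) = Add(Pow(5263, Rational(1, 2)), Mul(-1, Mul(2, Pow(Add(13, 5), 2)))) = Add(Pow(5263, Rational(1, 2)), Mul(-1, Mul(2, Pow(18, 2)))) = Add(Pow(5263, Rational(1, 2)), Mul(-1, Mul(2, 324))) = Add(Pow(5263, Rational(1, 2)), Mul(-1, 648)) = Add(Pow(5263, Rational(1, 2)), -648) = Add(-648, Pow(5263, Rational(1, 2)))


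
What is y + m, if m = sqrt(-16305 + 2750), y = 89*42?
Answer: 3738 + I*sqrt(13555) ≈ 3738.0 + 116.43*I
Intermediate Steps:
y = 3738
m = I*sqrt(13555) (m = sqrt(-13555) = I*sqrt(13555) ≈ 116.43*I)
y + m = 3738 + I*sqrt(13555)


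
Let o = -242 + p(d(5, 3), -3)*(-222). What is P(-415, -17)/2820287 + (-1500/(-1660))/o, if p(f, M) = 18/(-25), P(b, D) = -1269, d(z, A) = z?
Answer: -5504379783/480808168334 ≈ -0.011448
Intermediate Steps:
p(f, M) = -18/25 (p(f, M) = 18*(-1/25) = -18/25)
o = -2054/25 (o = -242 - 18/25*(-222) = -242 + 3996/25 = -2054/25 ≈ -82.160)
P(-415, -17)/2820287 + (-1500/(-1660))/o = -1269/2820287 + (-1500/(-1660))/(-2054/25) = -1269*1/2820287 - 1/1660*(-1500)*(-25/2054) = -1269/2820287 + (75/83)*(-25/2054) = -1269/2820287 - 1875/170482 = -5504379783/480808168334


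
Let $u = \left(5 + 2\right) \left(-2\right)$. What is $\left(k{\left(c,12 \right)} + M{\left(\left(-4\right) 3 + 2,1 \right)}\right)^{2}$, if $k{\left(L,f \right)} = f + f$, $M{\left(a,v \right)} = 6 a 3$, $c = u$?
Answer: $24336$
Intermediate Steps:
$u = -14$ ($u = 7 \left(-2\right) = -14$)
$c = -14$
$M{\left(a,v \right)} = 18 a$
$k{\left(L,f \right)} = 2 f$
$\left(k{\left(c,12 \right)} + M{\left(\left(-4\right) 3 + 2,1 \right)}\right)^{2} = \left(2 \cdot 12 + 18 \left(\left(-4\right) 3 + 2\right)\right)^{2} = \left(24 + 18 \left(-12 + 2\right)\right)^{2} = \left(24 + 18 \left(-10\right)\right)^{2} = \left(24 - 180\right)^{2} = \left(-156\right)^{2} = 24336$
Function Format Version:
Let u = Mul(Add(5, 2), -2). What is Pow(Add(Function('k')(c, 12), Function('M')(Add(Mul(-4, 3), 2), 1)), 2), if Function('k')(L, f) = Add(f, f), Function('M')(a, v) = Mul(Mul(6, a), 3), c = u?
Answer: 24336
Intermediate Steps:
u = -14 (u = Mul(7, -2) = -14)
c = -14
Function('M')(a, v) = Mul(18, a)
Function('k')(L, f) = Mul(2, f)
Pow(Add(Function('k')(c, 12), Function('M')(Add(Mul(-4, 3), 2), 1)), 2) = Pow(Add(Mul(2, 12), Mul(18, Add(Mul(-4, 3), 2))), 2) = Pow(Add(24, Mul(18, Add(-12, 2))), 2) = Pow(Add(24, Mul(18, -10)), 2) = Pow(Add(24, -180), 2) = Pow(-156, 2) = 24336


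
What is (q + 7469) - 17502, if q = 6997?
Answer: -3036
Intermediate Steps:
(q + 7469) - 17502 = (6997 + 7469) - 17502 = 14466 - 17502 = -3036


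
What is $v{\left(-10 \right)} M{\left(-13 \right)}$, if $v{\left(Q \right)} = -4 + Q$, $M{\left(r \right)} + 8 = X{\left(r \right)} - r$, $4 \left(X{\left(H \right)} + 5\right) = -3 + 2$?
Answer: $\frac{7}{2} \approx 3.5$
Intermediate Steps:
$X{\left(H \right)} = - \frac{21}{4}$ ($X{\left(H \right)} = -5 + \frac{-3 + 2}{4} = -5 + \frac{1}{4} \left(-1\right) = -5 - \frac{1}{4} = - \frac{21}{4}$)
$M{\left(r \right)} = - \frac{53}{4} - r$ ($M{\left(r \right)} = -8 - \left(\frac{21}{4} + r\right) = - \frac{53}{4} - r$)
$v{\left(-10 \right)} M{\left(-13 \right)} = \left(-4 - 10\right) \left(- \frac{53}{4} - -13\right) = - 14 \left(- \frac{53}{4} + 13\right) = \left(-14\right) \left(- \frac{1}{4}\right) = \frac{7}{2}$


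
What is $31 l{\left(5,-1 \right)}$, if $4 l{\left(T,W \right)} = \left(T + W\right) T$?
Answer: $155$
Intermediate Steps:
$l{\left(T,W \right)} = \frac{T \left(T + W\right)}{4}$ ($l{\left(T,W \right)} = \frac{\left(T + W\right) T}{4} = \frac{T \left(T + W\right)}{4}$)
$31 l{\left(5,-1 \right)} = 31 \cdot \frac{1}{4} \cdot 5 \left(5 - 1\right) = 31 \cdot \frac{1}{4} \cdot 5 \cdot 4 = 31 \cdot 5 = 155$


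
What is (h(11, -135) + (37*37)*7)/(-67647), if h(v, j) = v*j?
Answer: -8098/67647 ≈ -0.11971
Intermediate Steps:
h(v, j) = j*v
(h(11, -135) + (37*37)*7)/(-67647) = (-135*11 + (37*37)*7)/(-67647) = (-1485 + 1369*7)*(-1/67647) = (-1485 + 9583)*(-1/67647) = 8098*(-1/67647) = -8098/67647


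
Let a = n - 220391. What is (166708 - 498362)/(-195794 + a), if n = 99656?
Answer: 331654/316529 ≈ 1.0478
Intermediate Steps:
a = -120735 (a = 99656 - 220391 = -120735)
(166708 - 498362)/(-195794 + a) = (166708 - 498362)/(-195794 - 120735) = -331654/(-316529) = -331654*(-1/316529) = 331654/316529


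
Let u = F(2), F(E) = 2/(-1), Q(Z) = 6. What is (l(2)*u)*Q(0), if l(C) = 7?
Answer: -84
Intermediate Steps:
F(E) = -2 (F(E) = 2*(-1) = -2)
u = -2
(l(2)*u)*Q(0) = (7*(-2))*6 = -14*6 = -84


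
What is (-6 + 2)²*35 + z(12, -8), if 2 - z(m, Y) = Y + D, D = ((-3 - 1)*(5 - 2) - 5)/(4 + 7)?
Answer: 6287/11 ≈ 571.54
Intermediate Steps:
D = -17/11 (D = (-4*3 - 5)/11 = (-12 - 5)*(1/11) = -17*1/11 = -17/11 ≈ -1.5455)
z(m, Y) = 39/11 - Y (z(m, Y) = 2 - (Y - 17/11) = 2 - (-17/11 + Y) = 2 + (17/11 - Y) = 39/11 - Y)
(-6 + 2)²*35 + z(12, -8) = (-6 + 2)²*35 + (39/11 - 1*(-8)) = (-4)²*35 + (39/11 + 8) = 16*35 + 127/11 = 560 + 127/11 = 6287/11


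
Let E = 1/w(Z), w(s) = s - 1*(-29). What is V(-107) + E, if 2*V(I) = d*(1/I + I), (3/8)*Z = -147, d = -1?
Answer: 2078068/38841 ≈ 53.502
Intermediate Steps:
Z = -392 (Z = (8/3)*(-147) = -392)
w(s) = 29 + s (w(s) = s + 29 = 29 + s)
V(I) = -I/2 - 1/(2*I) (V(I) = (-(1/I + I))/2 = (-(I + 1/I))/2 = (-I - 1/I)/2 = -I/2 - 1/(2*I))
E = -1/363 (E = 1/(29 - 392) = 1/(-363) = -1/363 ≈ -0.0027548)
V(-107) + E = (½)*(-1 - 1*(-107)²)/(-107) - 1/363 = (½)*(-1/107)*(-1 - 1*11449) - 1/363 = (½)*(-1/107)*(-1 - 11449) - 1/363 = (½)*(-1/107)*(-11450) - 1/363 = 5725/107 - 1/363 = 2078068/38841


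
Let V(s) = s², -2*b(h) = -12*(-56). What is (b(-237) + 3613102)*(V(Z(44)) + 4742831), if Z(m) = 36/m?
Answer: 2073303660880112/121 ≈ 1.7135e+13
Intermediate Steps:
b(h) = -336 (b(h) = -(-6)*(-56) = -½*672 = -336)
(b(-237) + 3613102)*(V(Z(44)) + 4742831) = (-336 + 3613102)*((36/44)² + 4742831) = 3612766*((36*(1/44))² + 4742831) = 3612766*((9/11)² + 4742831) = 3612766*(81/121 + 4742831) = 3612766*(573882632/121) = 2073303660880112/121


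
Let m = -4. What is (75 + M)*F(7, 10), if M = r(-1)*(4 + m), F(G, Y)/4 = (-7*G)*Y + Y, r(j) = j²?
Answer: -144000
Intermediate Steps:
F(G, Y) = 4*Y - 28*G*Y (F(G, Y) = 4*((-7*G)*Y + Y) = 4*(-7*G*Y + Y) = 4*(Y - 7*G*Y) = 4*Y - 28*G*Y)
M = 0 (M = (-1)²*(4 - 4) = 1*0 = 0)
(75 + M)*F(7, 10) = (75 + 0)*(4*10*(1 - 7*7)) = 75*(4*10*(1 - 49)) = 75*(4*10*(-48)) = 75*(-1920) = -144000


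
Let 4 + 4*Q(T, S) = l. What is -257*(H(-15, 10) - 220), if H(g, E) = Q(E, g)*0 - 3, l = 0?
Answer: 57311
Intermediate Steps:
Q(T, S) = -1 (Q(T, S) = -1 + (1/4)*0 = -1 + 0 = -1)
H(g, E) = -3 (H(g, E) = -1*0 - 3 = 0 - 3 = -3)
-257*(H(-15, 10) - 220) = -257*(-3 - 220) = -257*(-223) = 57311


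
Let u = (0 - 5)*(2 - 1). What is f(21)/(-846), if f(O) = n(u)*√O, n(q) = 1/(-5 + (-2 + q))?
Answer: √21/10152 ≈ 0.00045140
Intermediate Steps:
u = -5 (u = -5*1 = -5)
n(q) = 1/(-7 + q)
f(O) = -√O/12 (f(O) = √O/(-7 - 5) = √O/(-12) = -√O/12)
f(21)/(-846) = -√21/12/(-846) = -√21/12*(-1/846) = √21/10152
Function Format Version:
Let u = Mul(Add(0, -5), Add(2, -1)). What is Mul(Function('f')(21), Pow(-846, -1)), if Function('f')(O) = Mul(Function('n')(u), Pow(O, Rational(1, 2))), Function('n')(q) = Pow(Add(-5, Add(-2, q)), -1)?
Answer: Mul(Rational(1, 10152), Pow(21, Rational(1, 2))) ≈ 0.00045140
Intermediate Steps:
u = -5 (u = Mul(-5, 1) = -5)
Function('n')(q) = Pow(Add(-7, q), -1)
Function('f')(O) = Mul(Rational(-1, 12), Pow(O, Rational(1, 2))) (Function('f')(O) = Mul(Pow(Add(-7, -5), -1), Pow(O, Rational(1, 2))) = Mul(Pow(-12, -1), Pow(O, Rational(1, 2))) = Mul(Rational(-1, 12), Pow(O, Rational(1, 2))))
Mul(Function('f')(21), Pow(-846, -1)) = Mul(Mul(Rational(-1, 12), Pow(21, Rational(1, 2))), Pow(-846, -1)) = Mul(Mul(Rational(-1, 12), Pow(21, Rational(1, 2))), Rational(-1, 846)) = Mul(Rational(1, 10152), Pow(21, Rational(1, 2)))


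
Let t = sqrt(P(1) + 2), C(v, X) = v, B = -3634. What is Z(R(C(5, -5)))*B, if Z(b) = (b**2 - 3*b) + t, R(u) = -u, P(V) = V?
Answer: -145360 - 3634*sqrt(3) ≈ -1.5165e+5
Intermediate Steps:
t = sqrt(3) (t = sqrt(1 + 2) = sqrt(3) ≈ 1.7320)
Z(b) = sqrt(3) + b**2 - 3*b (Z(b) = (b**2 - 3*b) + sqrt(3) = sqrt(3) + b**2 - 3*b)
Z(R(C(5, -5)))*B = (sqrt(3) + (-1*5)**2 - (-3)*5)*(-3634) = (sqrt(3) + (-5)**2 - 3*(-5))*(-3634) = (sqrt(3) + 25 + 15)*(-3634) = (40 + sqrt(3))*(-3634) = -145360 - 3634*sqrt(3)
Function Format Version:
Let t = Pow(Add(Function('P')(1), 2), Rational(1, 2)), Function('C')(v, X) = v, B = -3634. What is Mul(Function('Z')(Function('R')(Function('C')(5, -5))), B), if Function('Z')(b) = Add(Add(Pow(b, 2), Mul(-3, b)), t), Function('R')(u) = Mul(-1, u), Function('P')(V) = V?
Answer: Add(-145360, Mul(-3634, Pow(3, Rational(1, 2)))) ≈ -1.5165e+5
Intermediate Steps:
t = Pow(3, Rational(1, 2)) (t = Pow(Add(1, 2), Rational(1, 2)) = Pow(3, Rational(1, 2)) ≈ 1.7320)
Function('Z')(b) = Add(Pow(3, Rational(1, 2)), Pow(b, 2), Mul(-3, b)) (Function('Z')(b) = Add(Add(Pow(b, 2), Mul(-3, b)), Pow(3, Rational(1, 2))) = Add(Pow(3, Rational(1, 2)), Pow(b, 2), Mul(-3, b)))
Mul(Function('Z')(Function('R')(Function('C')(5, -5))), B) = Mul(Add(Pow(3, Rational(1, 2)), Pow(Mul(-1, 5), 2), Mul(-3, Mul(-1, 5))), -3634) = Mul(Add(Pow(3, Rational(1, 2)), Pow(-5, 2), Mul(-3, -5)), -3634) = Mul(Add(Pow(3, Rational(1, 2)), 25, 15), -3634) = Mul(Add(40, Pow(3, Rational(1, 2))), -3634) = Add(-145360, Mul(-3634, Pow(3, Rational(1, 2))))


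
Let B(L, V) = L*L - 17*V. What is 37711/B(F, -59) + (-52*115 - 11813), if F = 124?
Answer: -291393836/16379 ≈ -17791.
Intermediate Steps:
B(L, V) = L² - 17*V
37711/B(F, -59) + (-52*115 - 11813) = 37711/(124² - 17*(-59)) + (-52*115 - 11813) = 37711/(15376 + 1003) + (-5980 - 11813) = 37711/16379 - 17793 = -291393836/16379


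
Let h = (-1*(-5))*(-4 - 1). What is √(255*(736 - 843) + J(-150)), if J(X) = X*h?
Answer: 3*I*√2615 ≈ 153.41*I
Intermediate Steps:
h = -25 (h = 5*(-5) = -25)
J(X) = -25*X (J(X) = X*(-25) = -25*X)
√(255*(736 - 843) + J(-150)) = √(255*(736 - 843) - 25*(-150)) = √(255*(-107) + 3750) = √(-27285 + 3750) = √(-23535) = 3*I*√2615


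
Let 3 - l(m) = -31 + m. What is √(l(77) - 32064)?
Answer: I*√32107 ≈ 179.18*I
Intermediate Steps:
l(m) = 34 - m (l(m) = 3 - (-31 + m) = 3 + (31 - m) = 34 - m)
√(l(77) - 32064) = √((34 - 1*77) - 32064) = √((34 - 77) - 32064) = √(-43 - 32064) = √(-32107) = I*√32107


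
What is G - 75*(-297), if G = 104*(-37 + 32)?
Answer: 21755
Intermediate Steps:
G = -520 (G = 104*(-5) = -520)
G - 75*(-297) = -520 - 75*(-297) = -520 + 22275 = 21755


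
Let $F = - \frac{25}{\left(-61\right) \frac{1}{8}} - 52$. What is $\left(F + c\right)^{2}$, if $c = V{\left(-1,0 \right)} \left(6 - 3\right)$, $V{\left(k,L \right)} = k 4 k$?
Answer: $\frac{5017600}{3721} \approx 1348.5$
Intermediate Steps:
$V{\left(k,L \right)} = 4 k^{2}$ ($V{\left(k,L \right)} = 4 k k = 4 k^{2}$)
$c = 12$ ($c = 4 \left(-1\right)^{2} \left(6 - 3\right) = 4 \cdot 1 \cdot 3 = 4 \cdot 3 = 12$)
$F = - \frac{2972}{61}$ ($F = - \frac{25}{\left(-61\right) \frac{1}{8}} - 52 = - \frac{25}{- \frac{61}{8}} - 52 = \left(-25\right) \left(- \frac{8}{61}\right) - 52 = \frac{200}{61} - 52 = - \frac{2972}{61} \approx -48.721$)
$\left(F + c\right)^{2} = \left(- \frac{2972}{61} + 12\right)^{2} = \left(- \frac{2240}{61}\right)^{2} = \frac{5017600}{3721}$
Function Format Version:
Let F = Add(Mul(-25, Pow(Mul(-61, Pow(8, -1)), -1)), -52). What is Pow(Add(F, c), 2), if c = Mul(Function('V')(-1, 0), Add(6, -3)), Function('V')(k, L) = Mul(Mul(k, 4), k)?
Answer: Rational(5017600, 3721) ≈ 1348.5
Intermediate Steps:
Function('V')(k, L) = Mul(4, Pow(k, 2)) (Function('V')(k, L) = Mul(Mul(4, k), k) = Mul(4, Pow(k, 2)))
c = 12 (c = Mul(Mul(4, Pow(-1, 2)), Add(6, -3)) = Mul(Mul(4, 1), 3) = Mul(4, 3) = 12)
F = Rational(-2972, 61) (F = Add(Mul(-25, Pow(Mul(-61, Rational(1, 8)), -1)), -52) = Add(Mul(-25, Pow(Rational(-61, 8), -1)), -52) = Add(Mul(-25, Rational(-8, 61)), -52) = Add(Rational(200, 61), -52) = Rational(-2972, 61) ≈ -48.721)
Pow(Add(F, c), 2) = Pow(Add(Rational(-2972, 61), 12), 2) = Pow(Rational(-2240, 61), 2) = Rational(5017600, 3721)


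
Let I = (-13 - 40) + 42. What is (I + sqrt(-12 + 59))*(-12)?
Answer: 132 - 12*sqrt(47) ≈ 49.732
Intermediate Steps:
I = -11 (I = -53 + 42 = -11)
(I + sqrt(-12 + 59))*(-12) = (-11 + sqrt(-12 + 59))*(-12) = (-11 + sqrt(47))*(-12) = 132 - 12*sqrt(47)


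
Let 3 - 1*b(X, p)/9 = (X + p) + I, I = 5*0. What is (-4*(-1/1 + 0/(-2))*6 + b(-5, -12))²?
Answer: 41616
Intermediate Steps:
I = 0
b(X, p) = 27 - 9*X - 9*p (b(X, p) = 27 - 9*((X + p) + 0) = 27 - 9*(X + p) = 27 + (-9*X - 9*p) = 27 - 9*X - 9*p)
(-4*(-1/1 + 0/(-2))*6 + b(-5, -12))² = (-4*(-1/1 + 0/(-2))*6 + (27 - 9*(-5) - 9*(-12)))² = (-4*(-1*1 + 0*(-½))*6 + (27 + 45 + 108))² = (-4*(-1 + 0)*6 + 180)² = (-4*(-1)*6 + 180)² = (4*6 + 180)² = (24 + 180)² = 204² = 41616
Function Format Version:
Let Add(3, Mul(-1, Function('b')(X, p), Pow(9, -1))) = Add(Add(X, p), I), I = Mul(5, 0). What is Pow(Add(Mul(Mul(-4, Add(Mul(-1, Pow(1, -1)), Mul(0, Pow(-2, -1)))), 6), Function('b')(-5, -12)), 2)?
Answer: 41616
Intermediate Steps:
I = 0
Function('b')(X, p) = Add(27, Mul(-9, X), Mul(-9, p)) (Function('b')(X, p) = Add(27, Mul(-9, Add(Add(X, p), 0))) = Add(27, Mul(-9, Add(X, p))) = Add(27, Add(Mul(-9, X), Mul(-9, p))) = Add(27, Mul(-9, X), Mul(-9, p)))
Pow(Add(Mul(Mul(-4, Add(Mul(-1, Pow(1, -1)), Mul(0, Pow(-2, -1)))), 6), Function('b')(-5, -12)), 2) = Pow(Add(Mul(Mul(-4, Add(Mul(-1, Pow(1, -1)), Mul(0, Pow(-2, -1)))), 6), Add(27, Mul(-9, -5), Mul(-9, -12))), 2) = Pow(Add(Mul(Mul(-4, Add(Mul(-1, 1), Mul(0, Rational(-1, 2)))), 6), Add(27, 45, 108)), 2) = Pow(Add(Mul(Mul(-4, Add(-1, 0)), 6), 180), 2) = Pow(Add(Mul(Mul(-4, -1), 6), 180), 2) = Pow(Add(Mul(4, 6), 180), 2) = Pow(Add(24, 180), 2) = Pow(204, 2) = 41616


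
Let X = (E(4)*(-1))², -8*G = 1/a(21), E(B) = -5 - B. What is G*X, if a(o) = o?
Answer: -27/56 ≈ -0.48214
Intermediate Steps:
G = -1/168 (G = -⅛/21 = -⅛*1/21 = -1/168 ≈ -0.0059524)
X = 81 (X = ((-5 - 1*4)*(-1))² = ((-5 - 4)*(-1))² = (-9*(-1))² = 9² = 81)
G*X = -1/168*81 = -27/56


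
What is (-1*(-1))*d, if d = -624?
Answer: -624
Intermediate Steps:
(-1*(-1))*d = -1*(-1)*(-624) = 1*(-624) = -624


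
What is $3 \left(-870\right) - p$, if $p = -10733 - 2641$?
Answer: $10764$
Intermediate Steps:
$p = -13374$
$3 \left(-870\right) - p = 3 \left(-870\right) - -13374 = -2610 + 13374 = 10764$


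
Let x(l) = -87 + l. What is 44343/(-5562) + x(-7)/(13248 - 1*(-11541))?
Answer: -13577055/1702178 ≈ -7.9763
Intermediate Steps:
44343/(-5562) + x(-7)/(13248 - 1*(-11541)) = 44343/(-5562) + (-87 - 7)/(13248 - 1*(-11541)) = 44343*(-1/5562) - 94/(13248 + 11541) = -4927/618 - 94/24789 = -13577055/1702178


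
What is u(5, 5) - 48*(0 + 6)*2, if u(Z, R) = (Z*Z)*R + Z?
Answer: -446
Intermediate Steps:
u(Z, R) = Z + R*Z² (u(Z, R) = Z²*R + Z = R*Z² + Z = Z + R*Z²)
u(5, 5) - 48*(0 + 6)*2 = 5*(1 + 5*5) - 48*(0 + 6)*2 = 5*(1 + 25) - 288*2 = 5*26 - 48*12 = 130 - 576 = -446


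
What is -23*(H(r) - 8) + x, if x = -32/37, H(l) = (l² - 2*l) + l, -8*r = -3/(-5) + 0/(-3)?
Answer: 10731821/59200 ≈ 181.28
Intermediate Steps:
r = -3/40 (r = -(-3/(-5) + 0/(-3))/8 = -(-3*(-⅕) + 0*(-⅓))/8 = -(⅗ + 0)/8 = -⅛*⅗ = -3/40 ≈ -0.075000)
H(l) = l² - l
x = -32/37 (x = -32*1/37 = -32/37 ≈ -0.86486)
-23*(H(r) - 8) + x = -23*(-3*(-1 - 3/40)/40 - 8) - 32/37 = -23*(-3/40*(-43/40) - 8) - 32/37 = -23*(129/1600 - 8) - 32/37 = -23*(-12671/1600) - 32/37 = 291433/1600 - 32/37 = 10731821/59200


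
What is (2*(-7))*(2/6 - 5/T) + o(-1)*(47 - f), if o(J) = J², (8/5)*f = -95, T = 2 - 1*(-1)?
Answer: 3001/24 ≈ 125.04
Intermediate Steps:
T = 3 (T = 2 + 1 = 3)
f = -475/8 (f = (5/8)*(-95) = -475/8 ≈ -59.375)
(2*(-7))*(2/6 - 5/T) + o(-1)*(47 - f) = (2*(-7))*(2/6 - 5/3) + (-1)²*(47 - 1*(-475/8)) = -14*(2*(⅙) - 5*⅓) + 1*(47 + 475/8) = -14*(⅓ - 5/3) + 1*(851/8) = -14*(-4/3) + 851/8 = 56/3 + 851/8 = 3001/24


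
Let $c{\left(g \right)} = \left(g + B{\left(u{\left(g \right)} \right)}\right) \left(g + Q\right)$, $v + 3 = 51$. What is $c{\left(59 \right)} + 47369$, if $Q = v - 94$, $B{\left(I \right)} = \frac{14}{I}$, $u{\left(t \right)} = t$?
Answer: $\frac{2840206}{59} \approx 48139.0$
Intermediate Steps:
$v = 48$ ($v = -3 + 51 = 48$)
$Q = -46$ ($Q = 48 - 94 = -46$)
$c{\left(g \right)} = \left(-46 + g\right) \left(g + \frac{14}{g}\right)$ ($c{\left(g \right)} = \left(g + \frac{14}{g}\right) \left(g - 46\right) = \left(g + \frac{14}{g}\right) \left(-46 + g\right) = \left(-46 + g\right) \left(g + \frac{14}{g}\right)$)
$c{\left(59 \right)} + 47369 = \left(14 + 59^{2} - \frac{644}{59} - 2714\right) + 47369 = \left(14 + 3481 - \frac{644}{59} - 2714\right) + 47369 = \frac{45435}{59} + 47369 = \frac{2840206}{59}$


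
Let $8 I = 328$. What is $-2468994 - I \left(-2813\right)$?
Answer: $-2353661$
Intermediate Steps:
$I = 41$ ($I = \frac{1}{8} \cdot 328 = 41$)
$-2468994 - I \left(-2813\right) = -2468994 - 41 \left(-2813\right) = -2468994 - -115333 = -2468994 + 115333 = -2353661$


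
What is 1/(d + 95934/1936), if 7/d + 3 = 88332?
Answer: 85502472/4236883919 ≈ 0.020181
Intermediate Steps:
d = 7/88329 (d = 7/(-3 + 88332) = 7/88329 ≈ 7.9249e-5)
1/(d + 95934/1936) = 1/(7/88329 + 95934/1936) = 1/(7/88329 + 95934*(1/1936)) = 1/(7/88329 + 47967/968) = 1/(4236883919/85502472) = 85502472/4236883919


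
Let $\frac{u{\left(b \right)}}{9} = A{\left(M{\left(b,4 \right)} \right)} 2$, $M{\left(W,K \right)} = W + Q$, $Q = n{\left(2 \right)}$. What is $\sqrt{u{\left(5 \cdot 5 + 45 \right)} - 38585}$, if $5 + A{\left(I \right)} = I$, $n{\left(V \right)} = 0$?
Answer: $i \sqrt{37415} \approx 193.43 i$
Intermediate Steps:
$Q = 0$
$M{\left(W,K \right)} = W$ ($M{\left(W,K \right)} = W + 0 = W$)
$A{\left(I \right)} = -5 + I$
$u{\left(b \right)} = -90 + 18 b$ ($u{\left(b \right)} = 9 \left(-5 + b\right) 2 = 9 \left(-10 + 2 b\right) = -90 + 18 b$)
$\sqrt{u{\left(5 \cdot 5 + 45 \right)} - 38585} = \sqrt{\left(-90 + 18 \left(5 \cdot 5 + 45\right)\right) - 38585} = \sqrt{\left(-90 + 18 \left(25 + 45\right)\right) - 38585} = \sqrt{\left(-90 + 18 \cdot 70\right) - 38585} = \sqrt{\left(-90 + 1260\right) - 38585} = \sqrt{1170 - 38585} = \sqrt{-37415} = i \sqrt{37415}$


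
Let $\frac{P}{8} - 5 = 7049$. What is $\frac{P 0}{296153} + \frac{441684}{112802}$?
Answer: $\frac{220842}{56401} \approx 3.9156$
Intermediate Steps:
$P = 56432$ ($P = 40 + 8 \cdot 7049 = 40 + 56392 = 56432$)
$\frac{P 0}{296153} + \frac{441684}{112802} = \frac{56432 \cdot 0}{296153} + \frac{441684}{112802} = 0 \cdot \frac{1}{296153} + 441684 \cdot \frac{1}{112802} = 0 + \frac{220842}{56401} = \frac{220842}{56401}$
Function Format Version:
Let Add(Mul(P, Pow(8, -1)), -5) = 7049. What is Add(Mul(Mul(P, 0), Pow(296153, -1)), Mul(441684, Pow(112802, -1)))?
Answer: Rational(220842, 56401) ≈ 3.9156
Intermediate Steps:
P = 56432 (P = Add(40, Mul(8, 7049)) = Add(40, 56392) = 56432)
Add(Mul(Mul(P, 0), Pow(296153, -1)), Mul(441684, Pow(112802, -1))) = Add(Mul(Mul(56432, 0), Pow(296153, -1)), Mul(441684, Pow(112802, -1))) = Add(Mul(0, Rational(1, 296153)), Mul(441684, Rational(1, 112802))) = Add(0, Rational(220842, 56401)) = Rational(220842, 56401)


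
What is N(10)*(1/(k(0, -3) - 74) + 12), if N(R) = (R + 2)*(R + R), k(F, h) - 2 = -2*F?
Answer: 8630/3 ≈ 2876.7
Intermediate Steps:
k(F, h) = 2 - 2*F
N(R) = 2*R*(2 + R) (N(R) = (2 + R)*(2*R) = 2*R*(2 + R))
N(10)*(1/(k(0, -3) - 74) + 12) = (2*10*(2 + 10))*(1/((2 - 2*0) - 74) + 12) = (2*10*12)*(1/((2 + 0) - 74) + 12) = 240*(1/(2 - 74) + 12) = 240*(1/(-72) + 12) = 240*(-1/72 + 12) = 240*(863/72) = 8630/3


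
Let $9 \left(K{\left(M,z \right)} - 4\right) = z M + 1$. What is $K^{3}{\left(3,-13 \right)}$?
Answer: $- \frac{8}{729} \approx -0.010974$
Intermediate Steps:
$K{\left(M,z \right)} = \frac{37}{9} + \frac{M z}{9}$ ($K{\left(M,z \right)} = 4 + \frac{z M + 1}{9} = 4 + \frac{M z + 1}{9} = 4 + \frac{1 + M z}{9} = 4 + \left(\frac{1}{9} + \frac{M z}{9}\right) = \frac{37}{9} + \frac{M z}{9}$)
$K^{3}{\left(3,-13 \right)} = \left(\frac{37}{9} + \frac{1}{9} \cdot 3 \left(-13\right)\right)^{3} = \left(\frac{37}{9} - \frac{13}{3}\right)^{3} = \left(- \frac{2}{9}\right)^{3} = - \frac{8}{729}$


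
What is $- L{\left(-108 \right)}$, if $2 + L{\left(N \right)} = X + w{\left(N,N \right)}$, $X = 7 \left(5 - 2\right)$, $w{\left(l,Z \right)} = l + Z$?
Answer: $197$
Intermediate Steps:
$w{\left(l,Z \right)} = Z + l$
$X = 21$ ($X = 7 \cdot 3 = 21$)
$L{\left(N \right)} = 19 + 2 N$ ($L{\left(N \right)} = -2 + \left(21 + \left(N + N\right)\right) = -2 + \left(21 + 2 N\right) = 19 + 2 N$)
$- L{\left(-108 \right)} = - (19 + 2 \left(-108\right)) = - (19 - 216) = \left(-1\right) \left(-197\right) = 197$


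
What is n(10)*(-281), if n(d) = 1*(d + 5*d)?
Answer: -16860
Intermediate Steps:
n(d) = 6*d (n(d) = 1*(6*d) = 6*d)
n(10)*(-281) = (6*10)*(-281) = 60*(-281) = -16860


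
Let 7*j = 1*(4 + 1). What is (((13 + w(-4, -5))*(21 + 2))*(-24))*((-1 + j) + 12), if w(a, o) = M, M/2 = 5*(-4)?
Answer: 1222128/7 ≈ 1.7459e+5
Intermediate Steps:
M = -40 (M = 2*(5*(-4)) = 2*(-20) = -40)
w(a, o) = -40
j = 5/7 (j = (1*(4 + 1))/7 = (1*5)/7 = (⅐)*5 = 5/7 ≈ 0.71429)
(((13 + w(-4, -5))*(21 + 2))*(-24))*((-1 + j) + 12) = (((13 - 40)*(21 + 2))*(-24))*((-1 + 5/7) + 12) = (-27*23*(-24))*(-2/7 + 12) = -621*(-24)*(82/7) = 14904*(82/7) = 1222128/7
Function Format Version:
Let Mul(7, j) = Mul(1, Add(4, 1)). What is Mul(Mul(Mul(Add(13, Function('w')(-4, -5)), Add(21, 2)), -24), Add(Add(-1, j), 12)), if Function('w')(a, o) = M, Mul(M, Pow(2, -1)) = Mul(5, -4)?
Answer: Rational(1222128, 7) ≈ 1.7459e+5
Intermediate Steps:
M = -40 (M = Mul(2, Mul(5, -4)) = Mul(2, -20) = -40)
Function('w')(a, o) = -40
j = Rational(5, 7) (j = Mul(Rational(1, 7), Mul(1, Add(4, 1))) = Mul(Rational(1, 7), Mul(1, 5)) = Mul(Rational(1, 7), 5) = Rational(5, 7) ≈ 0.71429)
Mul(Mul(Mul(Add(13, Function('w')(-4, -5)), Add(21, 2)), -24), Add(Add(-1, j), 12)) = Mul(Mul(Mul(Add(13, -40), Add(21, 2)), -24), Add(Add(-1, Rational(5, 7)), 12)) = Mul(Mul(Mul(-27, 23), -24), Add(Rational(-2, 7), 12)) = Mul(Mul(-621, -24), Rational(82, 7)) = Mul(14904, Rational(82, 7)) = Rational(1222128, 7)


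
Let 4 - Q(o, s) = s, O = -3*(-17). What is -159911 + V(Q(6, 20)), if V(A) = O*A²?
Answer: -146855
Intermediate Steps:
O = 51
Q(o, s) = 4 - s
V(A) = 51*A²
-159911 + V(Q(6, 20)) = -159911 + 51*(4 - 1*20)² = -159911 + 51*(4 - 20)² = -159911 + 51*(-16)² = -159911 + 51*256 = -159911 + 13056 = -146855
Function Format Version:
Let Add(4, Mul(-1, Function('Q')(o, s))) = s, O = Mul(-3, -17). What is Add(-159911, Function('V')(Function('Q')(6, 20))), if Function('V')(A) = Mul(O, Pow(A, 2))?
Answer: -146855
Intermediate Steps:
O = 51
Function('Q')(o, s) = Add(4, Mul(-1, s))
Function('V')(A) = Mul(51, Pow(A, 2))
Add(-159911, Function('V')(Function('Q')(6, 20))) = Add(-159911, Mul(51, Pow(Add(4, Mul(-1, 20)), 2))) = Add(-159911, Mul(51, Pow(Add(4, -20), 2))) = Add(-159911, Mul(51, Pow(-16, 2))) = Add(-159911, Mul(51, 256)) = Add(-159911, 13056) = -146855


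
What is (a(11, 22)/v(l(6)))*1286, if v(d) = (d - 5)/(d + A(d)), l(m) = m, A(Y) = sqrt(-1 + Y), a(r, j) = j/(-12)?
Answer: -14146 - 7073*sqrt(5)/3 ≈ -19418.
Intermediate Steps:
a(r, j) = -j/12 (a(r, j) = j*(-1/12) = -j/12)
v(d) = (-5 + d)/(d + sqrt(-1 + d)) (v(d) = (d - 5)/(d + sqrt(-1 + d)) = (-5 + d)/(d + sqrt(-1 + d)))
(a(11, 22)/v(l(6)))*1286 = ((-1/12*22)/(((-5 + 6)/(6 + sqrt(-1 + 6)))))*1286 = -(11 + 11*sqrt(5)/6)*1286 = -11*(6 + sqrt(5))/6*1286 = (-11 - 11*sqrt(5)/6)*1286 = -14146 - 7073*sqrt(5)/3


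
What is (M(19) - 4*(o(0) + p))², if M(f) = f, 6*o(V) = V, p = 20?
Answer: 3721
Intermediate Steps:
o(V) = V/6
(M(19) - 4*(o(0) + p))² = (19 - 4*((⅙)*0 + 20))² = (19 - 4*(0 + 20))² = (19 - 4*20)² = (19 - 80)² = (-61)² = 3721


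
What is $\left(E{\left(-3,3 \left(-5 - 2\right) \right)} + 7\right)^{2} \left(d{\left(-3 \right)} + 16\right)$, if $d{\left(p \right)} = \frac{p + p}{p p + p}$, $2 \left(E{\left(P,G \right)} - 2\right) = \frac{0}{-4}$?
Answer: $1215$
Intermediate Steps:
$E{\left(P,G \right)} = 2$ ($E{\left(P,G \right)} = 2 + \frac{0 \frac{1}{-4}}{2} = 2 + \frac{0 \left(- \frac{1}{4}\right)}{2} = 2 + \frac{1}{2} \cdot 0 = 2 + 0 = 2$)
$d{\left(p \right)} = \frac{2 p}{p + p^{2}}$ ($d{\left(p \right)} = \frac{2 p}{p^{2} + p} = \frac{2 p}{p + p^{2}}$)
$\left(E{\left(-3,3 \left(-5 - 2\right) \right)} + 7\right)^{2} \left(d{\left(-3 \right)} + 16\right) = \left(2 + 7\right)^{2} \left(\frac{2}{1 - 3} + 16\right) = 9^{2} \left(\frac{2}{-2} + 16\right) = 81 \left(2 \left(- \frac{1}{2}\right) + 16\right) = 81 \left(-1 + 16\right) = 81 \cdot 15 = 1215$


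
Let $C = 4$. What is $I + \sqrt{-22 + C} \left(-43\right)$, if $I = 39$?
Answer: $39 - 129 i \sqrt{2} \approx 39.0 - 182.43 i$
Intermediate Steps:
$I + \sqrt{-22 + C} \left(-43\right) = 39 + \sqrt{-22 + 4} \left(-43\right) = 39 + \sqrt{-18} \left(-43\right) = 39 + 3 i \sqrt{2} \left(-43\right) = 39 - 129 i \sqrt{2}$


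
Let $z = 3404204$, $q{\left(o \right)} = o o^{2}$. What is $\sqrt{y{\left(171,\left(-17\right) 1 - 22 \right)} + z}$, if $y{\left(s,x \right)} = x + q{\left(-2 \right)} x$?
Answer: $\sqrt{3404477} \approx 1845.1$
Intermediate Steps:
$q{\left(o \right)} = o^{3}$
$y{\left(s,x \right)} = - 7 x$ ($y{\left(s,x \right)} = x + \left(-2\right)^{3} x = x - 8 x = - 7 x$)
$\sqrt{y{\left(171,\left(-17\right) 1 - 22 \right)} + z} = \sqrt{- 7 \left(\left(-17\right) 1 - 22\right) + 3404204} = \sqrt{- 7 \left(-17 - 22\right) + 3404204} = \sqrt{\left(-7\right) \left(-39\right) + 3404204} = \sqrt{273 + 3404204} = \sqrt{3404477}$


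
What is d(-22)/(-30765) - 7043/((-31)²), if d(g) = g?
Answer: -216656753/29565165 ≈ -7.3281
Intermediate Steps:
d(-22)/(-30765) - 7043/((-31)²) = -22/(-30765) - 7043/((-31)²) = -22*(-1/30765) - 7043/961 = 22/30765 - 7043*1/961 = 22/30765 - 7043/961 = -216656753/29565165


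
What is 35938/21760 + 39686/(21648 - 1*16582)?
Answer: 15376901/1621120 ≈ 9.4854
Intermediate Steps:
35938/21760 + 39686/(21648 - 1*16582) = 35938*(1/21760) + 39686/(21648 - 16582) = 1057/640 + 39686/5066 = 1057/640 + 39686*(1/5066) = 1057/640 + 19843/2533 = 15376901/1621120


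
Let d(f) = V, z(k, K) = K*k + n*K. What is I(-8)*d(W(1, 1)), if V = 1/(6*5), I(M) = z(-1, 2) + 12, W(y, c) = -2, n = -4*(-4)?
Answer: 7/5 ≈ 1.4000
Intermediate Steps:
n = 16
z(k, K) = 16*K + K*k (z(k, K) = K*k + 16*K = 16*K + K*k)
I(M) = 42 (I(M) = 2*(16 - 1) + 12 = 2*15 + 12 = 30 + 12 = 42)
V = 1/30 ≈ 0.033333
d(f) = 1/30
I(-8)*d(W(1, 1)) = 42*(1/30) = 7/5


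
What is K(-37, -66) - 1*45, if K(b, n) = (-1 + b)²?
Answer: 1399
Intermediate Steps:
K(-37, -66) - 1*45 = (-1 - 37)² - 1*45 = (-38)² - 45 = 1444 - 45 = 1399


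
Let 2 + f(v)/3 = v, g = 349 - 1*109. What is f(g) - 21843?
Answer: -21129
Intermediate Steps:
g = 240 (g = 349 - 109 = 240)
f(v) = -6 + 3*v
f(g) - 21843 = (-6 + 3*240) - 21843 = (-6 + 720) - 21843 = 714 - 21843 = -21129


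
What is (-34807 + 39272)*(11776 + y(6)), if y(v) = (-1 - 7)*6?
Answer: 52365520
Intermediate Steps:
y(v) = -48 (y(v) = -8*6 = -48)
(-34807 + 39272)*(11776 + y(6)) = (-34807 + 39272)*(11776 - 48) = 4465*11728 = 52365520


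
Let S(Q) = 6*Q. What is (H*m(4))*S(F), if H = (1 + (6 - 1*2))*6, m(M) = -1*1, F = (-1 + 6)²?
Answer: -4500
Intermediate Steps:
F = 25 (F = 5² = 25)
m(M) = -1
H = 30 (H = (1 + (6 - 2))*6 = (1 + 4)*6 = 5*6 = 30)
(H*m(4))*S(F) = (30*(-1))*(6*25) = -30*150 = -4500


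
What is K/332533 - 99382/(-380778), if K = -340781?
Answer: -48357056506/63310625337 ≈ -0.76381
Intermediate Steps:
K/332533 - 99382/(-380778) = -340781/332533 - 99382/(-380778) = -340781*1/332533 - 99382*(-1/380778) = -340781/332533 + 49691/190389 = -48357056506/63310625337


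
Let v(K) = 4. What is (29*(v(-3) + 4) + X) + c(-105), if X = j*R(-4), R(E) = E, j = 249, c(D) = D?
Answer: -869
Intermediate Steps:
X = -996 (X = 249*(-4) = -996)
(29*(v(-3) + 4) + X) + c(-105) = (29*(4 + 4) - 996) - 105 = (29*8 - 996) - 105 = (232 - 996) - 105 = -764 - 105 = -869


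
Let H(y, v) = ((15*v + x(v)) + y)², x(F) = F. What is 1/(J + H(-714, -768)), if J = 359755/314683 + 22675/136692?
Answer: 43014648636/7271712609582734029 ≈ 5.9153e-9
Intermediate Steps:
J = 56311067485/43014648636 (J = 359755*(1/314683) + 22675*(1/136692) = 359755/314683 + 22675/136692 = 56311067485/43014648636 ≈ 1.3091)
H(y, v) = (y + 16*v)² (H(y, v) = ((15*v + v) + y)² = (16*v + y)² = (y + 16*v)²)
1/(J + H(-714, -768)) = 1/(56311067485/43014648636 + (-714 + 16*(-768))²) = 1/(56311067485/43014648636 + (-714 - 12288)²) = 1/(56311067485/43014648636 + (-13002)²) = 1/(56311067485/43014648636 + 169052004) = 1/(7271712609582734029/43014648636) = 43014648636/7271712609582734029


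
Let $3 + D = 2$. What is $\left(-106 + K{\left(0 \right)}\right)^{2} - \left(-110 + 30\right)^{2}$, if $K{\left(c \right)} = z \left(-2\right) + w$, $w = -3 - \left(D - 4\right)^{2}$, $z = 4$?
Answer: $13764$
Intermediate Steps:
$D = -1$ ($D = -3 + 2 = -1$)
$w = -28$ ($w = -3 - \left(-1 - 4\right)^{2} = -3 - \left(-5\right)^{2} = -3 - 25 = -28$)
$K{\left(c \right)} = -36$ ($K{\left(c \right)} = 4 \left(-2\right) - 28 = -8 - 28 = -36$)
$\left(-106 + K{\left(0 \right)}\right)^{2} - \left(-110 + 30\right)^{2} = \left(-106 - 36\right)^{2} - \left(-110 + 30\right)^{2} = \left(-142\right)^{2} - \left(-80\right)^{2} = 20164 - 6400 = 13764$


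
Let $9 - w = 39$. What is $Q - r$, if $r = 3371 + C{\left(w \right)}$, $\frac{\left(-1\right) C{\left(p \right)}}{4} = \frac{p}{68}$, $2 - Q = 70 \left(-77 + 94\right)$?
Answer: $- \frac{77533}{17} \approx -4560.8$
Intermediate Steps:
$w = -30$ ($w = 9 - 39 = -30$)
$Q = -1188$ ($Q = 2 - 70 \left(-77 + 94\right) = 2 - 70 \cdot 17 = 2 - 1190 = -1188$)
$C{\left(p \right)} = - \frac{p}{17}$ ($C{\left(p \right)} = - 4 \frac{p}{68} = - \frac{p}{17}$)
$r = \frac{57337}{17}$ ($r = 3371 - - \frac{30}{17} = 3371 + \frac{30}{17} = \frac{57337}{17} \approx 3372.8$)
$Q - r = -1188 - \frac{57337}{17} = - \frac{77533}{17}$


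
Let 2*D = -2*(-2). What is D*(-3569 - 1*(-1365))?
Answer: -4408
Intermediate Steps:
D = 2 (D = (-2*(-2))/2 = (½)*4 = 2)
D*(-3569 - 1*(-1365)) = 2*(-3569 - 1*(-1365)) = 2*(-3569 + 1365) = 2*(-2204) = -4408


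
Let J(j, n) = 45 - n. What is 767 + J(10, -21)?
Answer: 833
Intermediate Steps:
767 + J(10, -21) = 767 + (45 - 1*(-21)) = 767 + (45 + 21) = 767 + 66 = 833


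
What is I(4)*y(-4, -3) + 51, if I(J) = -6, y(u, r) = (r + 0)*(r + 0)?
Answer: -3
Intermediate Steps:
y(u, r) = r**2 (y(u, r) = r*r = r**2)
I(4)*y(-4, -3) + 51 = -6*(-3)**2 + 51 = -6*9 + 51 = -54 + 51 = -3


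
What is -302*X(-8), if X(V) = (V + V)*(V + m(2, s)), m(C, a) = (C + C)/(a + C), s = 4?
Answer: -106304/3 ≈ -35435.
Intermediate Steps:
m(C, a) = 2*C/(C + a) (m(C, a) = (2*C)/(C + a) = 2*C/(C + a))
X(V) = 2*V*(⅔ + V) (X(V) = (V + V)*(V + 2*2/(2 + 4)) = (2*V)*(V + 2*2/6) = (2*V)*(V + 2*2*(⅙)) = (2*V)*(V + ⅔) = (2*V)*(⅔ + V) = 2*V*(⅔ + V))
-302*X(-8) = -604*(-8)*(2 + 3*(-8))/3 = -604*(-8)*(2 - 24)/3 = -604*(-8)*(-22)/3 = -302*352/3 = -106304/3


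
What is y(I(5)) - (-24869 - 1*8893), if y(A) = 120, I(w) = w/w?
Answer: 33882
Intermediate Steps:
I(w) = 1
y(I(5)) - (-24869 - 1*8893) = 120 - (-24869 - 1*8893) = 120 - (-24869 - 8893) = 120 - 1*(-33762) = 120 + 33762 = 33882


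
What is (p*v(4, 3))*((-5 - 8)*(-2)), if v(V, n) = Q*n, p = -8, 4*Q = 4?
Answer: -624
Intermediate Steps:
Q = 1 (Q = (1/4)*4 = 1)
v(V, n) = n (v(V, n) = 1*n = n)
(p*v(4, 3))*((-5 - 8)*(-2)) = (-8*3)*((-5 - 8)*(-2)) = -(-312)*(-2) = -24*26 = -624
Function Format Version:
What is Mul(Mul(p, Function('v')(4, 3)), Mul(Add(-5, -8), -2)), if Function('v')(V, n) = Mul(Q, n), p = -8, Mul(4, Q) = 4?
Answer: -624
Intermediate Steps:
Q = 1 (Q = Mul(Rational(1, 4), 4) = 1)
Function('v')(V, n) = n (Function('v')(V, n) = Mul(1, n) = n)
Mul(Mul(p, Function('v')(4, 3)), Mul(Add(-5, -8), -2)) = Mul(Mul(-8, 3), Mul(Add(-5, -8), -2)) = Mul(-24, Mul(-13, -2)) = Mul(-24, 26) = -624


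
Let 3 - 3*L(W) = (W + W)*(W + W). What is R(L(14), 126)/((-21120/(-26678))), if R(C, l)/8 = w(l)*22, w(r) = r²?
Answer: 17647497/5 ≈ 3.5295e+6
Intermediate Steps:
L(W) = 1 - 4*W²/3 (L(W) = 1 - (W + W)*(W + W)/3 = 1 - 2*W*2*W/3 = 1 - 4*W²/3)
R(C, l) = 176*l² (R(C, l) = 8*(l²*22) = 8*(22*l²) = 176*l²)
R(L(14), 126)/((-21120/(-26678))) = (176*126²)/((-21120/(-26678))) = (176*15876)/((-21120*(-1/26678))) = 2794176/(10560/13339) = 2794176*(13339/10560) = 17647497/5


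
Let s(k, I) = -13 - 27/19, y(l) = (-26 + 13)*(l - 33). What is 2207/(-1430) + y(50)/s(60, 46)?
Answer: 1349963/97955 ≈ 13.781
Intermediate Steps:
y(l) = 429 - 13*l (y(l) = -13*(-33 + l) = 429 - 13*l)
s(k, I) = -274/19 (s(k, I) = -13 - 27/19 = -274/19)
2207/(-1430) + y(50)/s(60, 46) = 2207/(-1430) + (429 - 13*50)/(-274/19) = 2207*(-1/1430) + (429 - 650)*(-19/274) = -2207/1430 - 221*(-19/274) = -2207/1430 + 4199/274 = 1349963/97955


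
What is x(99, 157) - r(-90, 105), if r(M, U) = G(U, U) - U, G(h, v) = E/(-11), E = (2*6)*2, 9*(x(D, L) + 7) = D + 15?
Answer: 3724/33 ≈ 112.85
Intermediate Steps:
x(D, L) = -16/3 + D/9 (x(D, L) = -7 + (D + 15)/9 = -7 + (15 + D)/9 = -7 + (5/3 + D/9) = -16/3 + D/9)
E = 24 (E = 12*2 = 24)
G(h, v) = -24/11 (G(h, v) = 24/(-11) = 24*(-1/11) = -24/11)
r(M, U) = -24/11 - U
x(99, 157) - r(-90, 105) = (-16/3 + (1/9)*99) - (-24/11 - 1*105) = (-16/3 + 11) - (-24/11 - 105) = 17/3 - 1*(-1179/11) = 17/3 + 1179/11 = 3724/33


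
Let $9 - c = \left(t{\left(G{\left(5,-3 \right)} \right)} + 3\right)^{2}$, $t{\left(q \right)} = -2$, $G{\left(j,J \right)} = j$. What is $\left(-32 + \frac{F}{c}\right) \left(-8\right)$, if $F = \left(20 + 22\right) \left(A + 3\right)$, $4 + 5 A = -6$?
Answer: $214$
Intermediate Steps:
$A = -2$ ($A = - \frac{4}{5} + \frac{1}{5} \left(-6\right) = - \frac{4}{5} - \frac{6}{5} = -2$)
$F = 42$ ($F = \left(20 + 22\right) \left(-2 + 3\right) = 42 \cdot 1 = 42$)
$c = 8$ ($c = 9 - \left(-2 + 3\right)^{2} = 9 - 1^{2} = 9 - 1 = 8$)
$\left(-32 + \frac{F}{c}\right) \left(-8\right) = \left(-32 + \frac{42}{8}\right) \left(-8\right) = \left(-32 + 42 \cdot \frac{1}{8}\right) \left(-8\right) = \left(-32 + \frac{21}{4}\right) \left(-8\right) = \left(- \frac{107}{4}\right) \left(-8\right) = 214$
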